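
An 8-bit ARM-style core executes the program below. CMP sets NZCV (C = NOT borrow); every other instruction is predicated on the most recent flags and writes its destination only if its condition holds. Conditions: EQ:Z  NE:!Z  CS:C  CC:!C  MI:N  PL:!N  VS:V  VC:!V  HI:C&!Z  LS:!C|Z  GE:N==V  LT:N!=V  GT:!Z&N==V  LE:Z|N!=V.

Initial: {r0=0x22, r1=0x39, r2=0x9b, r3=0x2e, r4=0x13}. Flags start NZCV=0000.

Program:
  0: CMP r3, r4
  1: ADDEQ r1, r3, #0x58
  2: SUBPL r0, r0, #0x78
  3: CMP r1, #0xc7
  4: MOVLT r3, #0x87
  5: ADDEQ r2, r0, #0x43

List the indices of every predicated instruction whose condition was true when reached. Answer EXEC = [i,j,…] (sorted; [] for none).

[0] flags=0010 → (cmp)
[1] flags=0010 EQ?F → skip
[2] flags=0010 PL?T → r0=0xaa
[3] flags=0000 → (cmp)
[4] flags=0000 LT?F → skip
[5] flags=0000 EQ?F → skip

EXEC = [2]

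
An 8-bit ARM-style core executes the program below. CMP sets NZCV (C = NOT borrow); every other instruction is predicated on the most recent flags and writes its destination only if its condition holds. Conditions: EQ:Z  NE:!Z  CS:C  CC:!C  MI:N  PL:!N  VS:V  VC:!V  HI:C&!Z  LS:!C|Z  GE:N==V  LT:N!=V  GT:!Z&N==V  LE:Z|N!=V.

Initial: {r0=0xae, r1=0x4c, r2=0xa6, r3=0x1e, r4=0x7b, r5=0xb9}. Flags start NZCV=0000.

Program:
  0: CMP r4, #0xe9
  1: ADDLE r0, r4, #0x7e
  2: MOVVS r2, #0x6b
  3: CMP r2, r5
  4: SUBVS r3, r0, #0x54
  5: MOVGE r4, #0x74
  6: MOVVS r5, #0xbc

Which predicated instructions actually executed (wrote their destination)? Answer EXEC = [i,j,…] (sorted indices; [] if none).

EXEC = [2,4,5,6]

[0] flags=1001 → (cmp)
[1] flags=1001 LE?F → skip
[2] flags=1001 VS?T → r2=0x6b
[3] flags=1001 → (cmp)
[4] flags=1001 VS?T → r3=0x5a
[5] flags=1001 GE?T → r4=0x74
[6] flags=1001 VS?T → r5=0xbc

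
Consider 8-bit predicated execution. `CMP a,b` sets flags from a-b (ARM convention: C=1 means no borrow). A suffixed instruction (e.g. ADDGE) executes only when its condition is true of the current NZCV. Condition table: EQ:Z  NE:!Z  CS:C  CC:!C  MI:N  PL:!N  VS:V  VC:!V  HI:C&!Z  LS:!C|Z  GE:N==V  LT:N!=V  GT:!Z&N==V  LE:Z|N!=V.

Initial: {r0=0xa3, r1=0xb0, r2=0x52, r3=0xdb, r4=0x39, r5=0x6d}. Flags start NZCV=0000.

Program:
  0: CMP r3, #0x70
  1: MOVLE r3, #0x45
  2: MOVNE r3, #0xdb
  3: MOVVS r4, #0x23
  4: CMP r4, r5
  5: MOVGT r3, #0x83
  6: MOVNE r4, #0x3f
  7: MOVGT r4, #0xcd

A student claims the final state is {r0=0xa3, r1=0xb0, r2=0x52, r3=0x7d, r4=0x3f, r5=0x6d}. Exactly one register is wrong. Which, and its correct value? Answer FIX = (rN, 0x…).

FIX = (r3, 0xdb)

[0] flags=0011 → (cmp)
[1] flags=0011 LE?T → r3=0x45
[2] flags=0011 NE?T → r3=0xdb
[3] flags=0011 VS?T → r4=0x23
[4] flags=1000 → (cmp)
[5] flags=1000 GT?F → skip
[6] flags=1000 NE?T → r4=0x3f
[7] flags=1000 GT?F → skip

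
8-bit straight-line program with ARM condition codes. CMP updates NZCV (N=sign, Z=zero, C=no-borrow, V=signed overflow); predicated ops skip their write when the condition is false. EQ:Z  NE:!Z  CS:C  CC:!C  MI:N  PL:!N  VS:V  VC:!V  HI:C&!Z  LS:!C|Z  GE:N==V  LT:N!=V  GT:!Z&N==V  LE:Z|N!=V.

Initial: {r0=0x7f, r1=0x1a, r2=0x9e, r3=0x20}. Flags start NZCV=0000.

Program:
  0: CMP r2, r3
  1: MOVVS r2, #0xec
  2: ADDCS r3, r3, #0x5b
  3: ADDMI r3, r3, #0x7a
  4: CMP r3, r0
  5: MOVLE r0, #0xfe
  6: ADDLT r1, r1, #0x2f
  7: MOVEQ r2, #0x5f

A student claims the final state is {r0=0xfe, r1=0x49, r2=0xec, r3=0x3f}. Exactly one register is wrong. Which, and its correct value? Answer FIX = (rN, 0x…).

FIX = (r3, 0x7b)

0: ✓ CMP  NZCV=0011
1: ✓ MOVVS  r2←0xec
2: ✓ ADDCS  r3←0x7b
3: · ADDMI
4: ✓ CMP  NZCV=1000
5: ✓ MOVLE  r0←0xfe
6: ✓ ADDLT  r1←0x49
7: · MOVEQ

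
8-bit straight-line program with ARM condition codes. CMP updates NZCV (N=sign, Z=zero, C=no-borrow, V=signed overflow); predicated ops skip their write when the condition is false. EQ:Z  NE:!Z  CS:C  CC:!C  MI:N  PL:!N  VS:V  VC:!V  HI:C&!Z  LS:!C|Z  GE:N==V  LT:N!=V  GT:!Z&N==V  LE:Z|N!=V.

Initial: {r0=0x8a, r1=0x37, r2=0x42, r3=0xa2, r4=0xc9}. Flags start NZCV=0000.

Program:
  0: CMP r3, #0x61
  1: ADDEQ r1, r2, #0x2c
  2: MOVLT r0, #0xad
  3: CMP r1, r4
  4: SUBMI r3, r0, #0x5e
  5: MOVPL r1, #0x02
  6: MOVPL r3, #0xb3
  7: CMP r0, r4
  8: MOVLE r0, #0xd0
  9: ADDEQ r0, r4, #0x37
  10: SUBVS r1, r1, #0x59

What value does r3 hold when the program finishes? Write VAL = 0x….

[0] flags=0011 → (cmp)
[1] flags=0011 EQ?F → skip
[2] flags=0011 LT?T → r0=0xad
[3] flags=0000 → (cmp)
[4] flags=0000 MI?F → skip
[5] flags=0000 PL?T → r1=0x02
[6] flags=0000 PL?T → r3=0xb3
[7] flags=1000 → (cmp)
[8] flags=1000 LE?T → r0=0xd0
[9] flags=1000 EQ?F → skip
[10] flags=1000 VS?F → skip

VAL = 0xb3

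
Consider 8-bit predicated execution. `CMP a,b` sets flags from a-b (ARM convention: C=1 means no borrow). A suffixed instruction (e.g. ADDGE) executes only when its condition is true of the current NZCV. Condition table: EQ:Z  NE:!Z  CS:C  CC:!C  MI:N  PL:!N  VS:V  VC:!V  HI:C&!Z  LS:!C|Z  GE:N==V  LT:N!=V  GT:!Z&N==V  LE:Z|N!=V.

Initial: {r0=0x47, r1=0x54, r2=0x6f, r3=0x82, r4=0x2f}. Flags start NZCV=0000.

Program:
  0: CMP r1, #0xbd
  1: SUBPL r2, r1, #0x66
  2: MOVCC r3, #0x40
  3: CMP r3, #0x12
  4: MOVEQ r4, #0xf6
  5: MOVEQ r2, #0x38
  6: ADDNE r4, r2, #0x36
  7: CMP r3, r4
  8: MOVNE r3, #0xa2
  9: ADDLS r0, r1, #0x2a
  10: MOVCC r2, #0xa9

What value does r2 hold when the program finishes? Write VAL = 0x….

VAL = 0xa9

0: ✓ CMP  NZCV=1001
1: · SUBPL
2: ✓ MOVCC  r3←0x40
3: ✓ CMP  NZCV=0010
4: · MOVEQ
5: · MOVEQ
6: ✓ ADDNE  r4←0xa5
7: ✓ CMP  NZCV=1001
8: ✓ MOVNE  r3←0xa2
9: ✓ ADDLS  r0←0x7e
10: ✓ MOVCC  r2←0xa9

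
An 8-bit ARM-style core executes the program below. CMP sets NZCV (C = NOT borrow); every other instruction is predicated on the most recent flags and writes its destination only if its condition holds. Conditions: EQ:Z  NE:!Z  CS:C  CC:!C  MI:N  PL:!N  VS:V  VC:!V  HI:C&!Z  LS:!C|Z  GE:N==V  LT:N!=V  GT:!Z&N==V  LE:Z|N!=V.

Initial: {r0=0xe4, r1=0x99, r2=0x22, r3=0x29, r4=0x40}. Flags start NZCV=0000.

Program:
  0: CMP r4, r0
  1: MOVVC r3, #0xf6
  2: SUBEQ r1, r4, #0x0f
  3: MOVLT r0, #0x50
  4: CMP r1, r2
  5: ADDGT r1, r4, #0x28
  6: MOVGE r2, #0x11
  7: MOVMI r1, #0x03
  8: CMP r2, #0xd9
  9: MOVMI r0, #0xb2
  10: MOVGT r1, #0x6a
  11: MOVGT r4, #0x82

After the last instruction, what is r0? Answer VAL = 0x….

VAL = 0xe4

0: ✓ CMP  NZCV=0000
1: ✓ MOVVC  r3←0xf6
2: · SUBEQ
3: · MOVLT
4: ✓ CMP  NZCV=0011
5: · ADDGT
6: · MOVGE
7: · MOVMI
8: ✓ CMP  NZCV=0000
9: · MOVMI
10: ✓ MOVGT  r1←0x6a
11: ✓ MOVGT  r4←0x82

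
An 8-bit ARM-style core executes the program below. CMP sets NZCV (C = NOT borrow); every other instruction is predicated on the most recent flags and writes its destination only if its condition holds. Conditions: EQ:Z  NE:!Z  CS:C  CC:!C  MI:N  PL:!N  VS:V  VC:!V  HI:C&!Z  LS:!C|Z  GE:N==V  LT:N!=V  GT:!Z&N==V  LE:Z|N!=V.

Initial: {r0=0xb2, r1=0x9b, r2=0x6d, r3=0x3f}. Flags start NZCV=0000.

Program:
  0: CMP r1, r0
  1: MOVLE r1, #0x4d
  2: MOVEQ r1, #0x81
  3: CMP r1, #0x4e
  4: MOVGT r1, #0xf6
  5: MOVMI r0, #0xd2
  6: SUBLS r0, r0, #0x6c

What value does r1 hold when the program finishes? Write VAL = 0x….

[0] flags=1000 → (cmp)
[1] flags=1000 LE?T → r1=0x4d
[2] flags=1000 EQ?F → skip
[3] flags=1000 → (cmp)
[4] flags=1000 GT?F → skip
[5] flags=1000 MI?T → r0=0xd2
[6] flags=1000 LS?T → r0=0x66

VAL = 0x4d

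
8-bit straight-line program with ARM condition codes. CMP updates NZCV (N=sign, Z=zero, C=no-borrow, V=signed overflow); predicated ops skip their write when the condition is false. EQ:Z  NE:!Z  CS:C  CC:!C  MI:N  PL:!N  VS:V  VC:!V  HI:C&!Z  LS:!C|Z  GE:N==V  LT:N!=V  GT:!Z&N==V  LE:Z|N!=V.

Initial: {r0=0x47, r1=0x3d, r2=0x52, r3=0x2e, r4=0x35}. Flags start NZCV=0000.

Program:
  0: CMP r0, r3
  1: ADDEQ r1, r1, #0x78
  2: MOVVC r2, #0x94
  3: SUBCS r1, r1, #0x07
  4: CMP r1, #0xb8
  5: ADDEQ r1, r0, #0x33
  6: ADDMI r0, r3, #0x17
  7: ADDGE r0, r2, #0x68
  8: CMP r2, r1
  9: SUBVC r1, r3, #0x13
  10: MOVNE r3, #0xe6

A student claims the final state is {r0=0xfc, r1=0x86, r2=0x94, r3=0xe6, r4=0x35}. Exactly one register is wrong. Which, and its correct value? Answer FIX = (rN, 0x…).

[0] flags=0010 → (cmp)
[1] flags=0010 EQ?F → skip
[2] flags=0010 VC?T → r2=0x94
[3] flags=0010 CS?T → r1=0x36
[4] flags=0000 → (cmp)
[5] flags=0000 EQ?F → skip
[6] flags=0000 MI?F → skip
[7] flags=0000 GE?T → r0=0xfc
[8] flags=0011 → (cmp)
[9] flags=0011 VC?F → skip
[10] flags=0011 NE?T → r3=0xe6

FIX = (r1, 0x36)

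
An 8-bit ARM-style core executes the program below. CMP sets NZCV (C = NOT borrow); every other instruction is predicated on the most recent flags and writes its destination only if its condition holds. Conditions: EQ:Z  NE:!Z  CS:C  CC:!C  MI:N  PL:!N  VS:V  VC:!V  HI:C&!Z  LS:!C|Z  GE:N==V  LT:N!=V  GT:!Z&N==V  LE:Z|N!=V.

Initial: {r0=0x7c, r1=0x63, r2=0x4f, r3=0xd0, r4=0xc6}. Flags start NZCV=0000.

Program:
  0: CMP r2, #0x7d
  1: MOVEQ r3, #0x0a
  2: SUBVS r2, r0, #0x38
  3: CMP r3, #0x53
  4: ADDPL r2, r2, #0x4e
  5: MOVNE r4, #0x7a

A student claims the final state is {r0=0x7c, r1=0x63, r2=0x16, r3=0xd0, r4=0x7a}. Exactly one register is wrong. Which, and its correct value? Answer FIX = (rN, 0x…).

FIX = (r2, 0x9d)

0: ✓ CMP  NZCV=1000
1: · MOVEQ
2: · SUBVS
3: ✓ CMP  NZCV=0011
4: ✓ ADDPL  r2←0x9d
5: ✓ MOVNE  r4←0x7a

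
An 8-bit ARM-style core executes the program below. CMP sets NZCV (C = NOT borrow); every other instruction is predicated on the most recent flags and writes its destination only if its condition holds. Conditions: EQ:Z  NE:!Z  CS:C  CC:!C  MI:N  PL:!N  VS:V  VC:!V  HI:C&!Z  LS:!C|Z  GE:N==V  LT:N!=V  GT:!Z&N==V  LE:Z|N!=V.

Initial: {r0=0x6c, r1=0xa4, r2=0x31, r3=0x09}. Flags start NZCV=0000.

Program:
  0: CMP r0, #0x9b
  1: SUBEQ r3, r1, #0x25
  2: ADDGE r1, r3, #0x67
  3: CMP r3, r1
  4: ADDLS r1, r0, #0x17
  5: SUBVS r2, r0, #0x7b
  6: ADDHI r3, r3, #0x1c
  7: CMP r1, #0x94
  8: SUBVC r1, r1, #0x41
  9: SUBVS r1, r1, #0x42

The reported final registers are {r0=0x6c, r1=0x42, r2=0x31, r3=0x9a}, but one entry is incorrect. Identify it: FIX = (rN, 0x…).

0: ✓ CMP  NZCV=1001
1: · SUBEQ
2: ✓ ADDGE  r1←0x70
3: ✓ CMP  NZCV=1000
4: ✓ ADDLS  r1←0x83
5: · SUBVS
6: · ADDHI
7: ✓ CMP  NZCV=1000
8: ✓ SUBVC  r1←0x42
9: · SUBVS

FIX = (r3, 0x09)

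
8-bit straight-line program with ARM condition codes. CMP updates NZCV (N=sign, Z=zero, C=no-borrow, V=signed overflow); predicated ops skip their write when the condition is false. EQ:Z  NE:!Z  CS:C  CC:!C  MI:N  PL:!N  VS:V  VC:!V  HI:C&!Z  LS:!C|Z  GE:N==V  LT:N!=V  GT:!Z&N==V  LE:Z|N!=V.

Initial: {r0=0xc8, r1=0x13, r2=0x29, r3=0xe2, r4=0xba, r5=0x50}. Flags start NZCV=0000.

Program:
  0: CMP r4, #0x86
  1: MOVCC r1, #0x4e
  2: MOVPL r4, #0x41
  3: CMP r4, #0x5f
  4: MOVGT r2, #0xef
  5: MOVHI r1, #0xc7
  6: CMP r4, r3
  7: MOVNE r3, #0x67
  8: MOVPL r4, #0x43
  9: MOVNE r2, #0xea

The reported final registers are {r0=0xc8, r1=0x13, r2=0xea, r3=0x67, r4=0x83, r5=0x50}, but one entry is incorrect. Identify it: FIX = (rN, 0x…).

FIX = (r4, 0x43)

[0] flags=0010 → (cmp)
[1] flags=0010 CC?F → skip
[2] flags=0010 PL?T → r4=0x41
[3] flags=1000 → (cmp)
[4] flags=1000 GT?F → skip
[5] flags=1000 HI?F → skip
[6] flags=0000 → (cmp)
[7] flags=0000 NE?T → r3=0x67
[8] flags=0000 PL?T → r4=0x43
[9] flags=0000 NE?T → r2=0xea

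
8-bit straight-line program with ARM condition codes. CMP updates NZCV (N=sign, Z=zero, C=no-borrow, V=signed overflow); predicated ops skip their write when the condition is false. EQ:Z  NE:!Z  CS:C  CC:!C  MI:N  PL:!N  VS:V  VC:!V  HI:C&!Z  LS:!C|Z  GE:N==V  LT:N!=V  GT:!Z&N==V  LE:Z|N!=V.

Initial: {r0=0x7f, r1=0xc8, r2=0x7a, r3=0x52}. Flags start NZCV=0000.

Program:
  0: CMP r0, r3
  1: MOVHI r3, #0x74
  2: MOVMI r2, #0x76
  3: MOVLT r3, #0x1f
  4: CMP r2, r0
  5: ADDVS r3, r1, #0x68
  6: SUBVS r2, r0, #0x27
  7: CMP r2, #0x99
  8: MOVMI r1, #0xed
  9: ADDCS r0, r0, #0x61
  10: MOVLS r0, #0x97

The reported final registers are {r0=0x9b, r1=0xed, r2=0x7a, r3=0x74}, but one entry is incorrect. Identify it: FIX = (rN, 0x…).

FIX = (r0, 0x97)

[0] flags=0010 → (cmp)
[1] flags=0010 HI?T → r3=0x74
[2] flags=0010 MI?F → skip
[3] flags=0010 LT?F → skip
[4] flags=1000 → (cmp)
[5] flags=1000 VS?F → skip
[6] flags=1000 VS?F → skip
[7] flags=1001 → (cmp)
[8] flags=1001 MI?T → r1=0xed
[9] flags=1001 CS?F → skip
[10] flags=1001 LS?T → r0=0x97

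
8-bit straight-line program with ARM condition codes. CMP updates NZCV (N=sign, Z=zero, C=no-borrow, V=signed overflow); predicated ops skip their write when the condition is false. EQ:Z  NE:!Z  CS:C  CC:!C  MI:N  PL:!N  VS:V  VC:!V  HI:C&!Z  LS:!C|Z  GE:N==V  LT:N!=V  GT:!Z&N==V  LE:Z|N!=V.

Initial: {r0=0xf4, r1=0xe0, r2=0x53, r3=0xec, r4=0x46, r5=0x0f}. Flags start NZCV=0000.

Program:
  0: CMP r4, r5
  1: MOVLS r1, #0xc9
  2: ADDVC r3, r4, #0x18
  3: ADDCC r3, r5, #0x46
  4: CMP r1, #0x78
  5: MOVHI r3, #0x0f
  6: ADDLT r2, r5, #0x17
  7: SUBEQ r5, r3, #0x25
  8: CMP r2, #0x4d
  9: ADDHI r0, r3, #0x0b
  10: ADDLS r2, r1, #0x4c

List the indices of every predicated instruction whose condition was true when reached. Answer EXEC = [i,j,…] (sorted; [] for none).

EXEC = [2,5,6,10]

0: ✓ CMP  NZCV=0010
1: · MOVLS
2: ✓ ADDVC  r3←0x5e
3: · ADDCC
4: ✓ CMP  NZCV=0011
5: ✓ MOVHI  r3←0x0f
6: ✓ ADDLT  r2←0x26
7: · SUBEQ
8: ✓ CMP  NZCV=1000
9: · ADDHI
10: ✓ ADDLS  r2←0x2c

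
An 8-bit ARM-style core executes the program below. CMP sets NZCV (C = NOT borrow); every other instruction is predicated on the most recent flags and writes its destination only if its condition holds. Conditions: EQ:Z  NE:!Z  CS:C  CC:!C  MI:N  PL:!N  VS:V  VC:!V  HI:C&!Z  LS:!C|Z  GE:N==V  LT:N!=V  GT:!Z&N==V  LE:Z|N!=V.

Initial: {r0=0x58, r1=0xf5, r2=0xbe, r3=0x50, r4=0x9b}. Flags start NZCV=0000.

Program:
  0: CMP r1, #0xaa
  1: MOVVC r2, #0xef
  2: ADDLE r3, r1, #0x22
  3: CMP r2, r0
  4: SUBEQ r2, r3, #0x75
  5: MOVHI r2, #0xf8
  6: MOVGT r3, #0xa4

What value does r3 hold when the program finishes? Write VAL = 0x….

VAL = 0x50

0: ✓ CMP  NZCV=0010
1: ✓ MOVVC  r2←0xef
2: · ADDLE
3: ✓ CMP  NZCV=1010
4: · SUBEQ
5: ✓ MOVHI  r2←0xf8
6: · MOVGT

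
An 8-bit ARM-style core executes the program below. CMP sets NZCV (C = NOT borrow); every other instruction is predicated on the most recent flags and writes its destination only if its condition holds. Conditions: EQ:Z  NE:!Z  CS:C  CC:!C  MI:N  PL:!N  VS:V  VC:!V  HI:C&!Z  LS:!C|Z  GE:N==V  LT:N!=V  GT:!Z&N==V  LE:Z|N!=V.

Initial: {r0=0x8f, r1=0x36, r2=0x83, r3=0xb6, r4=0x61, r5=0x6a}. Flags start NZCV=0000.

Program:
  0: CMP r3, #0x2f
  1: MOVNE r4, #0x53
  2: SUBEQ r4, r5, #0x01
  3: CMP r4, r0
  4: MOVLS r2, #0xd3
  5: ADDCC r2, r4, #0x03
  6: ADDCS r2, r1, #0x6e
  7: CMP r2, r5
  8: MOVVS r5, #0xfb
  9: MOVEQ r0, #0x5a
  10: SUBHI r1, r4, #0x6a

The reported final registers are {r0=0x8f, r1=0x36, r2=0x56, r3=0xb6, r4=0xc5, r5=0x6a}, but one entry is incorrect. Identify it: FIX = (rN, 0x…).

FIX = (r4, 0x53)

[0] flags=1010 → (cmp)
[1] flags=1010 NE?T → r4=0x53
[2] flags=1010 EQ?F → skip
[3] flags=1001 → (cmp)
[4] flags=1001 LS?T → r2=0xd3
[5] flags=1001 CC?T → r2=0x56
[6] flags=1001 CS?F → skip
[7] flags=1000 → (cmp)
[8] flags=1000 VS?F → skip
[9] flags=1000 EQ?F → skip
[10] flags=1000 HI?F → skip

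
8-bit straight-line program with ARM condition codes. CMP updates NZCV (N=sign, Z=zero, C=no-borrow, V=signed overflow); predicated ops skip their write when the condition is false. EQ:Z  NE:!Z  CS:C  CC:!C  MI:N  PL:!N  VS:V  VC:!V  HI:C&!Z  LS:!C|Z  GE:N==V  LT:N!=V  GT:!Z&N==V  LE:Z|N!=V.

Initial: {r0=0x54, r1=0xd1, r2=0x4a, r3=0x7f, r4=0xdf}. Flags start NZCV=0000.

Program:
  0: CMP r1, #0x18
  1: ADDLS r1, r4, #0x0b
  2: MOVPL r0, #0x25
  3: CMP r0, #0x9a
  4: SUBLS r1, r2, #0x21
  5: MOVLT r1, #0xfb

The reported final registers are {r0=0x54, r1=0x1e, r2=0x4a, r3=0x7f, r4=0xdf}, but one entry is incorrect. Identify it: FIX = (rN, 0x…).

FIX = (r1, 0x29)

[0] flags=1010 → (cmp)
[1] flags=1010 LS?F → skip
[2] flags=1010 PL?F → skip
[3] flags=1001 → (cmp)
[4] flags=1001 LS?T → r1=0x29
[5] flags=1001 LT?F → skip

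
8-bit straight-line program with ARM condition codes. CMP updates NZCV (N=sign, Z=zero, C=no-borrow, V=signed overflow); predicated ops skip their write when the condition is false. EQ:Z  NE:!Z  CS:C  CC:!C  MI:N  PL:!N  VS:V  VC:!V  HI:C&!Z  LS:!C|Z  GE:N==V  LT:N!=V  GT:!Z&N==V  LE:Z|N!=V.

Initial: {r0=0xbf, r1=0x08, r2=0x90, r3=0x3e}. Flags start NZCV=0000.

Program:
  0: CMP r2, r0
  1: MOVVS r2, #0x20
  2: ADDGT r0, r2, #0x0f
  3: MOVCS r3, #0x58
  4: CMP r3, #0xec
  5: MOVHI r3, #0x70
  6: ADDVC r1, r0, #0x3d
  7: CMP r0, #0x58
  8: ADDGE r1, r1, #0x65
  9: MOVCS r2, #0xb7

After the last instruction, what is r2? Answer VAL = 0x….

VAL = 0xb7

0: ✓ CMP  NZCV=1000
1: · MOVVS
2: · ADDGT
3: · MOVCS
4: ✓ CMP  NZCV=0000
5: · MOVHI
6: ✓ ADDVC  r1←0xfc
7: ✓ CMP  NZCV=0011
8: · ADDGE
9: ✓ MOVCS  r2←0xb7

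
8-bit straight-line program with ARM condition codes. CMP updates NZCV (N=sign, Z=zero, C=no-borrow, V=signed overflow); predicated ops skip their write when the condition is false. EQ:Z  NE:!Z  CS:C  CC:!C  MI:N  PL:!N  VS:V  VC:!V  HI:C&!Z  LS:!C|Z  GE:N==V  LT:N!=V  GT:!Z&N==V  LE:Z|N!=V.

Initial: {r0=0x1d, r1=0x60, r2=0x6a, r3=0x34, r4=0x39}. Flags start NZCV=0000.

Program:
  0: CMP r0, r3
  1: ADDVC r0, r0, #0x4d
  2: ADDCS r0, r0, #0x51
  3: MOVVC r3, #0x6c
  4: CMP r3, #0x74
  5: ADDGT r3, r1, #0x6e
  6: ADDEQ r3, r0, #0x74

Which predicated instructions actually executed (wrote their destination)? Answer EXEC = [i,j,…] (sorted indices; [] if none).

EXEC = [1,3]

[0] flags=1000 → (cmp)
[1] flags=1000 VC?T → r0=0x6a
[2] flags=1000 CS?F → skip
[3] flags=1000 VC?T → r3=0x6c
[4] flags=1000 → (cmp)
[5] flags=1000 GT?F → skip
[6] flags=1000 EQ?F → skip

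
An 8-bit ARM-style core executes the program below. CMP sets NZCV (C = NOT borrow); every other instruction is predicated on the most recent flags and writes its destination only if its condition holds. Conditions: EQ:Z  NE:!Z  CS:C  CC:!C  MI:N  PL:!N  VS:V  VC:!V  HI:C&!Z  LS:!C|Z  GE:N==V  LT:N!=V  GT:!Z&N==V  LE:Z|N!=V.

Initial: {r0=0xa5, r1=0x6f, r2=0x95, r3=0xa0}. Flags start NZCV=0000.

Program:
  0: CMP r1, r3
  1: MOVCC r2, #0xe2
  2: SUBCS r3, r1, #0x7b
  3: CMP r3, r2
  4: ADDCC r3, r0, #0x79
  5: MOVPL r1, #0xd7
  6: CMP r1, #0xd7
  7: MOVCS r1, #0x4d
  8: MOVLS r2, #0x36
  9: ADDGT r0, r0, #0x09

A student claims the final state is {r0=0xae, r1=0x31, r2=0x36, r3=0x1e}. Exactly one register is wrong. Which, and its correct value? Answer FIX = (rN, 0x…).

FIX = (r1, 0x6f)

[0] flags=1001 → (cmp)
[1] flags=1001 CC?T → r2=0xe2
[2] flags=1001 CS?F → skip
[3] flags=1000 → (cmp)
[4] flags=1000 CC?T → r3=0x1e
[5] flags=1000 PL?F → skip
[6] flags=1001 → (cmp)
[7] flags=1001 CS?F → skip
[8] flags=1001 LS?T → r2=0x36
[9] flags=1001 GT?T → r0=0xae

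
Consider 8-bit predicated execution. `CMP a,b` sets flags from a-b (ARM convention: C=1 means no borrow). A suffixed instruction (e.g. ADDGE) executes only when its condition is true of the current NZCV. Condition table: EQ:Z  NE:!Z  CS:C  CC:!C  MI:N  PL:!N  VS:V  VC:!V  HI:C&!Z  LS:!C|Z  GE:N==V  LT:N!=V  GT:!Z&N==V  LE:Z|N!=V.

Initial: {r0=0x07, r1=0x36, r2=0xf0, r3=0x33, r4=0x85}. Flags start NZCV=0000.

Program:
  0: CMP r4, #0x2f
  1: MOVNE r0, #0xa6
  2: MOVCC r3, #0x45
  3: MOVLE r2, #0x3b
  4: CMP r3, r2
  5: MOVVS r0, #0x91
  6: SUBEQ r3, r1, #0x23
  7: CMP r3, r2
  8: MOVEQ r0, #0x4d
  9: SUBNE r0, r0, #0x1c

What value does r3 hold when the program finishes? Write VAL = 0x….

VAL = 0x33

0: ✓ CMP  NZCV=0011
1: ✓ MOVNE  r0←0xa6
2: · MOVCC
3: ✓ MOVLE  r2←0x3b
4: ✓ CMP  NZCV=1000
5: · MOVVS
6: · SUBEQ
7: ✓ CMP  NZCV=1000
8: · MOVEQ
9: ✓ SUBNE  r0←0x8a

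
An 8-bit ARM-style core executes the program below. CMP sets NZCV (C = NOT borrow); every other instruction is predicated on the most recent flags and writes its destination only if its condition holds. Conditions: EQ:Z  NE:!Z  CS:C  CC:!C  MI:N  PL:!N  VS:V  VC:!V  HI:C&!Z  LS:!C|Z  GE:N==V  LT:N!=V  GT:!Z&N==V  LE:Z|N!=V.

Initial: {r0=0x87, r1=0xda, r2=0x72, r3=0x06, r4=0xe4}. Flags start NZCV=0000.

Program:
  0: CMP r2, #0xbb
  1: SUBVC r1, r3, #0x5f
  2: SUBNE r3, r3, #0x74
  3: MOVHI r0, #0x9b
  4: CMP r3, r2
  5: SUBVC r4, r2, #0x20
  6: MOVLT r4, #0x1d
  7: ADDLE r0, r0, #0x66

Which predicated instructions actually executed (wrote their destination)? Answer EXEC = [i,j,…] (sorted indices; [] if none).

EXEC = [2,6,7]

0: ✓ CMP  NZCV=1001
1: · SUBVC
2: ✓ SUBNE  r3←0x92
3: · MOVHI
4: ✓ CMP  NZCV=0011
5: · SUBVC
6: ✓ MOVLT  r4←0x1d
7: ✓ ADDLE  r0←0xed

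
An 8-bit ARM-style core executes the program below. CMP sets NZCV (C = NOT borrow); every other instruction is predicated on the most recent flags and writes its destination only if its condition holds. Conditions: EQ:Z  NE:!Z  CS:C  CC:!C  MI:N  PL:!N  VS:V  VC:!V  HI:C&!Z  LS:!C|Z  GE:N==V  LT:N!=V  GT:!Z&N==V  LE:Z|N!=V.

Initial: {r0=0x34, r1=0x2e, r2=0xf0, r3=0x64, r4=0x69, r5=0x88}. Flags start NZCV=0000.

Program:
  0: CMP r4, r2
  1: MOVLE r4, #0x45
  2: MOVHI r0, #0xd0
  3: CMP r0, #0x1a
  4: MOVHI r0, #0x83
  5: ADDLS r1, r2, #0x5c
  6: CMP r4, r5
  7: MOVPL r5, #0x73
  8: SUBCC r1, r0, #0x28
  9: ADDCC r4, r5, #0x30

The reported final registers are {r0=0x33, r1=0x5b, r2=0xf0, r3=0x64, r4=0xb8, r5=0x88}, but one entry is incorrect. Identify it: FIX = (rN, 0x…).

FIX = (r0, 0x83)

[0] flags=0000 → (cmp)
[1] flags=0000 LE?F → skip
[2] flags=0000 HI?F → skip
[3] flags=0010 → (cmp)
[4] flags=0010 HI?T → r0=0x83
[5] flags=0010 LS?F → skip
[6] flags=1001 → (cmp)
[7] flags=1001 PL?F → skip
[8] flags=1001 CC?T → r1=0x5b
[9] flags=1001 CC?T → r4=0xb8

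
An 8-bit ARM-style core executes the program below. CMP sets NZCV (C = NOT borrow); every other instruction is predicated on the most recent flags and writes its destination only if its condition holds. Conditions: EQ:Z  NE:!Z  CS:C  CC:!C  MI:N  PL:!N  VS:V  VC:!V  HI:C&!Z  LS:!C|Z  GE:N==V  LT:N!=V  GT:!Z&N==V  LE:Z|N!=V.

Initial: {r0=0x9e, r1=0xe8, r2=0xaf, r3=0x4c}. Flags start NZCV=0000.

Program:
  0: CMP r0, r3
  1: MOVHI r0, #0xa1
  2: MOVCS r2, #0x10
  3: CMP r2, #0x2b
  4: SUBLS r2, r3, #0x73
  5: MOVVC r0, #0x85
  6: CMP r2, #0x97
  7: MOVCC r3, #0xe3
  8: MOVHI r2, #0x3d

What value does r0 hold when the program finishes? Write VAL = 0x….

[0] flags=0011 → (cmp)
[1] flags=0011 HI?T → r0=0xa1
[2] flags=0011 CS?T → r2=0x10
[3] flags=1000 → (cmp)
[4] flags=1000 LS?T → r2=0xd9
[5] flags=1000 VC?T → r0=0x85
[6] flags=0010 → (cmp)
[7] flags=0010 CC?F → skip
[8] flags=0010 HI?T → r2=0x3d

VAL = 0x85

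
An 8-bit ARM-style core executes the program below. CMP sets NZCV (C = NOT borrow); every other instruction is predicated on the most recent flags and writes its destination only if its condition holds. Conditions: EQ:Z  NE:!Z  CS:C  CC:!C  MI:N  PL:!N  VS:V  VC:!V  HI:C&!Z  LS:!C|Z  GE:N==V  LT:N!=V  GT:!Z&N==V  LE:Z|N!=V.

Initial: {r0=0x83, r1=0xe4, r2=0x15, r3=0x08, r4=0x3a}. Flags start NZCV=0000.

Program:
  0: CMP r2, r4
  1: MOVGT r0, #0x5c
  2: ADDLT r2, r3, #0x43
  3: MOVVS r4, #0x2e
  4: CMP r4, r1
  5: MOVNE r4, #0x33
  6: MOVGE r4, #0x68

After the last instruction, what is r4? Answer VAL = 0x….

0: ✓ CMP  NZCV=1000
1: · MOVGT
2: ✓ ADDLT  r2←0x4b
3: · MOVVS
4: ✓ CMP  NZCV=0000
5: ✓ MOVNE  r4←0x33
6: ✓ MOVGE  r4←0x68

VAL = 0x68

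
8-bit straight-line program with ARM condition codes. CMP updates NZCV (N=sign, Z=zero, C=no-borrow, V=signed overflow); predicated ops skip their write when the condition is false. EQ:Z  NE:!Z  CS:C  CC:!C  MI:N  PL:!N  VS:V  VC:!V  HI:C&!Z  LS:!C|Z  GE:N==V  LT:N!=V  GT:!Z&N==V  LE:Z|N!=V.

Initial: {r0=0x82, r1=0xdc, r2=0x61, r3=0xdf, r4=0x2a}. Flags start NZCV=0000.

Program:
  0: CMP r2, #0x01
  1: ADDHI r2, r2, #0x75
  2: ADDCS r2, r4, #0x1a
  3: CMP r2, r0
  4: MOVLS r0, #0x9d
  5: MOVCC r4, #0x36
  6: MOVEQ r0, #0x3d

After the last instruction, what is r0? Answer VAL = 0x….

VAL = 0x9d

0: ✓ CMP  NZCV=0010
1: ✓ ADDHI  r2←0xd6
2: ✓ ADDCS  r2←0x44
3: ✓ CMP  NZCV=1001
4: ✓ MOVLS  r0←0x9d
5: ✓ MOVCC  r4←0x36
6: · MOVEQ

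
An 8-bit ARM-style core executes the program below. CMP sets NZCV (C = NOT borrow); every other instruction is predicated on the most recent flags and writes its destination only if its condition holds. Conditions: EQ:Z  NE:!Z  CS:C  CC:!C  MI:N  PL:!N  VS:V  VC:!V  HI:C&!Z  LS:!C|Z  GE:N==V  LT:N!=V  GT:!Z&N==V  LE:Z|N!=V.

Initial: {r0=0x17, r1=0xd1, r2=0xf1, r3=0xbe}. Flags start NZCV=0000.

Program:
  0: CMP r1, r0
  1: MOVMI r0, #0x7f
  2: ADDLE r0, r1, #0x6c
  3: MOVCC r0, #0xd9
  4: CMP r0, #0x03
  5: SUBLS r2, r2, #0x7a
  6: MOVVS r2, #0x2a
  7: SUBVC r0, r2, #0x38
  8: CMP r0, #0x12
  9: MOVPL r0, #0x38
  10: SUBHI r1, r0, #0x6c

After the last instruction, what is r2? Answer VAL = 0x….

VAL = 0xf1

[0] flags=1010 → (cmp)
[1] flags=1010 MI?T → r0=0x7f
[2] flags=1010 LE?T → r0=0x3d
[3] flags=1010 CC?F → skip
[4] flags=0010 → (cmp)
[5] flags=0010 LS?F → skip
[6] flags=0010 VS?F → skip
[7] flags=0010 VC?T → r0=0xb9
[8] flags=1010 → (cmp)
[9] flags=1010 PL?F → skip
[10] flags=1010 HI?T → r1=0x4d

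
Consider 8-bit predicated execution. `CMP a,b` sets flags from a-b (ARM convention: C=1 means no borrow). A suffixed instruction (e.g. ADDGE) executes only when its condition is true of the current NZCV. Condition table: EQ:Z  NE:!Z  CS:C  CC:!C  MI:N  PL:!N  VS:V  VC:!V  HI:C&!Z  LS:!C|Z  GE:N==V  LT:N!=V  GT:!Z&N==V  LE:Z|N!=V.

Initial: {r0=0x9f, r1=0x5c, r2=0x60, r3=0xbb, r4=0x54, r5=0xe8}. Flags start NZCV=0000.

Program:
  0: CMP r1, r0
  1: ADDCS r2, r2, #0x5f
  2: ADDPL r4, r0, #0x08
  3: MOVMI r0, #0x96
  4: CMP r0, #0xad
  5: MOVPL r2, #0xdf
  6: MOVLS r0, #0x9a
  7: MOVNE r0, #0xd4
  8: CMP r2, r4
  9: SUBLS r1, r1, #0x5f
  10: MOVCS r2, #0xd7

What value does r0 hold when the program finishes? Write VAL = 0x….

VAL = 0xd4

[0] flags=1001 → (cmp)
[1] flags=1001 CS?F → skip
[2] flags=1001 PL?F → skip
[3] flags=1001 MI?T → r0=0x96
[4] flags=1000 → (cmp)
[5] flags=1000 PL?F → skip
[6] flags=1000 LS?T → r0=0x9a
[7] flags=1000 NE?T → r0=0xd4
[8] flags=0010 → (cmp)
[9] flags=0010 LS?F → skip
[10] flags=0010 CS?T → r2=0xd7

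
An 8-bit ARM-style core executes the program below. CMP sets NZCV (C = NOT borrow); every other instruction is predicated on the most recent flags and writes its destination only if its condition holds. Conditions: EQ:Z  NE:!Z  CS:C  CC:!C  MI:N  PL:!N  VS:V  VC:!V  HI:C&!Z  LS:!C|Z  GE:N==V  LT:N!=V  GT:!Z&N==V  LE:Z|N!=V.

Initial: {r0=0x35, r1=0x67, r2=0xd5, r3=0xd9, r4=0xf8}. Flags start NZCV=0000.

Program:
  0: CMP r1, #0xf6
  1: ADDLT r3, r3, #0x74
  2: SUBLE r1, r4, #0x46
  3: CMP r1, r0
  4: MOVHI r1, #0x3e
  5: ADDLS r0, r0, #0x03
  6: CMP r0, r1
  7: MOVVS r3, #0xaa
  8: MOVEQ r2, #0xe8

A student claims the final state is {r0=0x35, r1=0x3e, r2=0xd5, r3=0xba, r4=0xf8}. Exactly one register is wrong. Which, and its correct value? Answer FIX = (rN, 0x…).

0: ✓ CMP  NZCV=0000
1: · ADDLT
2: · SUBLE
3: ✓ CMP  NZCV=0010
4: ✓ MOVHI  r1←0x3e
5: · ADDLS
6: ✓ CMP  NZCV=1000
7: · MOVVS
8: · MOVEQ

FIX = (r3, 0xd9)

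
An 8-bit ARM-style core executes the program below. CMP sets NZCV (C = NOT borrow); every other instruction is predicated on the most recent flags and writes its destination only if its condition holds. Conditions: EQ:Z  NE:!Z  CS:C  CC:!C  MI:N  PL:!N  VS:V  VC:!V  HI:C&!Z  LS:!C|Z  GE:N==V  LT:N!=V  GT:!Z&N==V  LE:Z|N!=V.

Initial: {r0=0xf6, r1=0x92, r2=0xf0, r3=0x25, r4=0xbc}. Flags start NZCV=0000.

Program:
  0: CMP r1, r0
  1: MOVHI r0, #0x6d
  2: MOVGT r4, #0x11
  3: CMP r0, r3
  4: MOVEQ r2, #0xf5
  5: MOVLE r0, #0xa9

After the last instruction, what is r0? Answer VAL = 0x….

0: ✓ CMP  NZCV=1000
1: · MOVHI
2: · MOVGT
3: ✓ CMP  NZCV=1010
4: · MOVEQ
5: ✓ MOVLE  r0←0xa9

VAL = 0xa9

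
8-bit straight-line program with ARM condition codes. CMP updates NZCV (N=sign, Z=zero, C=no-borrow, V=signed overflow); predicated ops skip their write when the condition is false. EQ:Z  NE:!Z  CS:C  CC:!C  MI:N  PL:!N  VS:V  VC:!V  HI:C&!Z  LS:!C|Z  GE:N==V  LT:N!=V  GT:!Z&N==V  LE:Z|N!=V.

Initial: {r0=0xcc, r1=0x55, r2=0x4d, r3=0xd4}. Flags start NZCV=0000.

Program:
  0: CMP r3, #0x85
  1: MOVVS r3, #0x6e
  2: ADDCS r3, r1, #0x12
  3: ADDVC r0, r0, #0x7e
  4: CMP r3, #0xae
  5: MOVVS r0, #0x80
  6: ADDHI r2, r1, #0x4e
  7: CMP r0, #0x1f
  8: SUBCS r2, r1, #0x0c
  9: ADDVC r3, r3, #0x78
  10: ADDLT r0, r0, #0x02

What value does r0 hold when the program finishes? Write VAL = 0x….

[0] flags=0010 → (cmp)
[1] flags=0010 VS?F → skip
[2] flags=0010 CS?T → r3=0x67
[3] flags=0010 VC?T → r0=0x4a
[4] flags=1001 → (cmp)
[5] flags=1001 VS?T → r0=0x80
[6] flags=1001 HI?F → skip
[7] flags=0011 → (cmp)
[8] flags=0011 CS?T → r2=0x49
[9] flags=0011 VC?F → skip
[10] flags=0011 LT?T → r0=0x82

VAL = 0x82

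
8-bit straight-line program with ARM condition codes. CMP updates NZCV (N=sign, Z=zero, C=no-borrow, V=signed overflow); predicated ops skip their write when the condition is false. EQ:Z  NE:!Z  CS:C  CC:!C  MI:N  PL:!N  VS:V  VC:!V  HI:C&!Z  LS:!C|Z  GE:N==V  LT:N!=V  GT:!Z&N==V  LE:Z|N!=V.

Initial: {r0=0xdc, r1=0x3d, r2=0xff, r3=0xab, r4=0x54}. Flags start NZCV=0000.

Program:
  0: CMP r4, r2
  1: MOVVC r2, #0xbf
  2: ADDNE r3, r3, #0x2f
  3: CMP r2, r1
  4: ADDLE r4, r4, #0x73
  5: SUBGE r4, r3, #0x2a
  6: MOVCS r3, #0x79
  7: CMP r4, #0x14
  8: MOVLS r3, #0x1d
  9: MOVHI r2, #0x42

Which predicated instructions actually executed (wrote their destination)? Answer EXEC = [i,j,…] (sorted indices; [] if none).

[0] flags=0000 → (cmp)
[1] flags=0000 VC?T → r2=0xbf
[2] flags=0000 NE?T → r3=0xda
[3] flags=1010 → (cmp)
[4] flags=1010 LE?T → r4=0xc7
[5] flags=1010 GE?F → skip
[6] flags=1010 CS?T → r3=0x79
[7] flags=1010 → (cmp)
[8] flags=1010 LS?F → skip
[9] flags=1010 HI?T → r2=0x42

EXEC = [1,2,4,6,9]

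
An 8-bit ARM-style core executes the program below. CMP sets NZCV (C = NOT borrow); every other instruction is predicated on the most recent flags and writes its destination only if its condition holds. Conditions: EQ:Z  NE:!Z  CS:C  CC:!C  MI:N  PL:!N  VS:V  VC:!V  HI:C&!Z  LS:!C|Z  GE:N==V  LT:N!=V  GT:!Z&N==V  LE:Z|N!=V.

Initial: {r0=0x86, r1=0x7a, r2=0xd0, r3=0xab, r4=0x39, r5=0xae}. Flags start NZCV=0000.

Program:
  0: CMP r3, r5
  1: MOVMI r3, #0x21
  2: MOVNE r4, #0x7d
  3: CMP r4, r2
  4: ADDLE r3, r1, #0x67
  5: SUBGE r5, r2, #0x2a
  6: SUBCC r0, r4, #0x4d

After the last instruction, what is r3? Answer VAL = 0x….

0: ✓ CMP  NZCV=1000
1: ✓ MOVMI  r3←0x21
2: ✓ MOVNE  r4←0x7d
3: ✓ CMP  NZCV=1001
4: · ADDLE
5: ✓ SUBGE  r5←0xa6
6: ✓ SUBCC  r0←0x30

VAL = 0x21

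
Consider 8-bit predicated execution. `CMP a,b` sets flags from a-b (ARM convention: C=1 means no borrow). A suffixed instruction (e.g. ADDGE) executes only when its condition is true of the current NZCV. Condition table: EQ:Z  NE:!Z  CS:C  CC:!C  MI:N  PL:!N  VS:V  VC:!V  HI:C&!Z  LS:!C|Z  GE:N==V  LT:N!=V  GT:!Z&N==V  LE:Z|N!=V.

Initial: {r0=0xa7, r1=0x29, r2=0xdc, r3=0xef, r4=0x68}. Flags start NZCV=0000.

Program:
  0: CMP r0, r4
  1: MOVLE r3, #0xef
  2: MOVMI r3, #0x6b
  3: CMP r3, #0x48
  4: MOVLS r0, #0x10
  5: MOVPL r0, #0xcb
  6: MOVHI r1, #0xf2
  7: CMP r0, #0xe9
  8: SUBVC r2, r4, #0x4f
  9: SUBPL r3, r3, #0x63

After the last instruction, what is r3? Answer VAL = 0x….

VAL = 0xef

[0] flags=0011 → (cmp)
[1] flags=0011 LE?T → r3=0xef
[2] flags=0011 MI?F → skip
[3] flags=1010 → (cmp)
[4] flags=1010 LS?F → skip
[5] flags=1010 PL?F → skip
[6] flags=1010 HI?T → r1=0xf2
[7] flags=1000 → (cmp)
[8] flags=1000 VC?T → r2=0x19
[9] flags=1000 PL?F → skip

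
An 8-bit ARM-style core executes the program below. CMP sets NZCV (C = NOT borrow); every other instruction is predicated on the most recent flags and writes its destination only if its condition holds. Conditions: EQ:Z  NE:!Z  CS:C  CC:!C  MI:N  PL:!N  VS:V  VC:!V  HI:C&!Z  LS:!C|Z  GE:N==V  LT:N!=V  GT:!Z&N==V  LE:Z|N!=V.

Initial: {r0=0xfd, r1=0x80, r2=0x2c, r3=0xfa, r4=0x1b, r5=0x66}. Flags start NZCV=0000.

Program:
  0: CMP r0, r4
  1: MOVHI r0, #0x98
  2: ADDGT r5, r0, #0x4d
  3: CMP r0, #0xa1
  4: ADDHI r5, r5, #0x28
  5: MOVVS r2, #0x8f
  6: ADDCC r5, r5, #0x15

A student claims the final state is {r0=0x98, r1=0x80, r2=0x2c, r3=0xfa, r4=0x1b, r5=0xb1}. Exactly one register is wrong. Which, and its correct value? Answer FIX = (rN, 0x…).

[0] flags=1010 → (cmp)
[1] flags=1010 HI?T → r0=0x98
[2] flags=1010 GT?F → skip
[3] flags=1000 → (cmp)
[4] flags=1000 HI?F → skip
[5] flags=1000 VS?F → skip
[6] flags=1000 CC?T → r5=0x7b

FIX = (r5, 0x7b)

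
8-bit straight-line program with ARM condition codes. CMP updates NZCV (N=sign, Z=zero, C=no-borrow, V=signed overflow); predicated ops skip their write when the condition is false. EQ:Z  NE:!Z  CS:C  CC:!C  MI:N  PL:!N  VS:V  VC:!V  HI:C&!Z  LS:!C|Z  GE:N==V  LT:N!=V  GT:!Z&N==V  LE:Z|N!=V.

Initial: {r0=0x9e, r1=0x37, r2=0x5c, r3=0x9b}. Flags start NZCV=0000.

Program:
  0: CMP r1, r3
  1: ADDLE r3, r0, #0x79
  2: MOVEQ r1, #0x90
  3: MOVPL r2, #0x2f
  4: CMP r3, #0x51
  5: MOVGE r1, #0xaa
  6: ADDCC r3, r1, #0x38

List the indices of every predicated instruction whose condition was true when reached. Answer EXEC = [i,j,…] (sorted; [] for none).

EXEC = []

0: ✓ CMP  NZCV=1001
1: · ADDLE
2: · MOVEQ
3: · MOVPL
4: ✓ CMP  NZCV=0011
5: · MOVGE
6: · ADDCC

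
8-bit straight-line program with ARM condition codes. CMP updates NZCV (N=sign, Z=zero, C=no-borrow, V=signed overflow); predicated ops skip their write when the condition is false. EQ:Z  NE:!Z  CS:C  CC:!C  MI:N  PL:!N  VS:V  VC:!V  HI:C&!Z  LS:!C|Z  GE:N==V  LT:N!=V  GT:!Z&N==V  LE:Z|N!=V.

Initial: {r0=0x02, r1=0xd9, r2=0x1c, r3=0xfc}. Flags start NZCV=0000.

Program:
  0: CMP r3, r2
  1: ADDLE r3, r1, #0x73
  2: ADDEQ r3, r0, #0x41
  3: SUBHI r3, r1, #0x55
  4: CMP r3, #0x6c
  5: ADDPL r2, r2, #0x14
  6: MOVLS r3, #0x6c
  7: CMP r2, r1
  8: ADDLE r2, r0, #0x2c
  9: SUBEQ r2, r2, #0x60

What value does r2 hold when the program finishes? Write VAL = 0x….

0: ✓ CMP  NZCV=1010
1: ✓ ADDLE  r3←0x4c
2: · ADDEQ
3: ✓ SUBHI  r3←0x84
4: ✓ CMP  NZCV=0011
5: ✓ ADDPL  r2←0x30
6: · MOVLS
7: ✓ CMP  NZCV=0000
8: · ADDLE
9: · SUBEQ

VAL = 0x30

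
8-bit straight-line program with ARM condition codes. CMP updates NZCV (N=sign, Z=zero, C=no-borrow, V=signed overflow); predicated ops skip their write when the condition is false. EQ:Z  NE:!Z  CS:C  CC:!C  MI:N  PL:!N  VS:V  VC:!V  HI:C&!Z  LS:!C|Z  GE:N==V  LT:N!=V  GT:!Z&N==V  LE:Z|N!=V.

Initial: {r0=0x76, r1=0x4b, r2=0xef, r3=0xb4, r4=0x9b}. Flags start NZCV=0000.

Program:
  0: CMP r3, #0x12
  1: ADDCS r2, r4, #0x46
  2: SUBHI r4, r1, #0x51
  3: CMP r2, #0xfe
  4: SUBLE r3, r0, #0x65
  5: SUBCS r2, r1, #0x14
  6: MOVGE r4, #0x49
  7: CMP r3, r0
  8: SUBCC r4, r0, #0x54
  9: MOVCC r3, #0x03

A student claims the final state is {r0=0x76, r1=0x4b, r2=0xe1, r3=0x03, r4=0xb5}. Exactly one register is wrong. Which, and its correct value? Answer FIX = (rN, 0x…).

FIX = (r4, 0x22)

0: ✓ CMP  NZCV=1010
1: ✓ ADDCS  r2←0xe1
2: ✓ SUBHI  r4←0xfa
3: ✓ CMP  NZCV=1000
4: ✓ SUBLE  r3←0x11
5: · SUBCS
6: · MOVGE
7: ✓ CMP  NZCV=1000
8: ✓ SUBCC  r4←0x22
9: ✓ MOVCC  r3←0x03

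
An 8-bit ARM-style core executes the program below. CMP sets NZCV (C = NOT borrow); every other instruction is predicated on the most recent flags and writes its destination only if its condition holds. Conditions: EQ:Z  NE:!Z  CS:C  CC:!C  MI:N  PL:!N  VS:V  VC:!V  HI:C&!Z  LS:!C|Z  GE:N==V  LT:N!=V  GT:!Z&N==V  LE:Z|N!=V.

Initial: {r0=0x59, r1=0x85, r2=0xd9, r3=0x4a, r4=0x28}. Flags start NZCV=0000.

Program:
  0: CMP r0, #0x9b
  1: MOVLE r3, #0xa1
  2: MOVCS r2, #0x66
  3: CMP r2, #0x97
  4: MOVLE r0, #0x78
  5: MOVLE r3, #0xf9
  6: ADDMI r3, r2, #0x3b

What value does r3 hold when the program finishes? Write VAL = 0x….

VAL = 0x4a

0: ✓ CMP  NZCV=1001
1: · MOVLE
2: · MOVCS
3: ✓ CMP  NZCV=0010
4: · MOVLE
5: · MOVLE
6: · ADDMI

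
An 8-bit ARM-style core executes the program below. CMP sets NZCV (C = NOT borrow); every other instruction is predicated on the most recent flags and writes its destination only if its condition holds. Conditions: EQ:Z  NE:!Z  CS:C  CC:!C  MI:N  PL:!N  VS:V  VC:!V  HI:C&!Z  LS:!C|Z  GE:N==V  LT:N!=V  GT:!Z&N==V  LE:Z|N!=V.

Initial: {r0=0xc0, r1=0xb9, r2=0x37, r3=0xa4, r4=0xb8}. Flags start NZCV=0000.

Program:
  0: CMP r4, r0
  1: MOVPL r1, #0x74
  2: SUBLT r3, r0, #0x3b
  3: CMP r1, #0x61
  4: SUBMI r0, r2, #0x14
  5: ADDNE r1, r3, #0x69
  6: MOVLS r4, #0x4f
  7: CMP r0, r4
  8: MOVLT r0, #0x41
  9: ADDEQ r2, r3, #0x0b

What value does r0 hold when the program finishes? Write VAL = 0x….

0: ✓ CMP  NZCV=1000
1: · MOVPL
2: ✓ SUBLT  r3←0x85
3: ✓ CMP  NZCV=0011
4: · SUBMI
5: ✓ ADDNE  r1←0xee
6: · MOVLS
7: ✓ CMP  NZCV=0010
8: · MOVLT
9: · ADDEQ

VAL = 0xc0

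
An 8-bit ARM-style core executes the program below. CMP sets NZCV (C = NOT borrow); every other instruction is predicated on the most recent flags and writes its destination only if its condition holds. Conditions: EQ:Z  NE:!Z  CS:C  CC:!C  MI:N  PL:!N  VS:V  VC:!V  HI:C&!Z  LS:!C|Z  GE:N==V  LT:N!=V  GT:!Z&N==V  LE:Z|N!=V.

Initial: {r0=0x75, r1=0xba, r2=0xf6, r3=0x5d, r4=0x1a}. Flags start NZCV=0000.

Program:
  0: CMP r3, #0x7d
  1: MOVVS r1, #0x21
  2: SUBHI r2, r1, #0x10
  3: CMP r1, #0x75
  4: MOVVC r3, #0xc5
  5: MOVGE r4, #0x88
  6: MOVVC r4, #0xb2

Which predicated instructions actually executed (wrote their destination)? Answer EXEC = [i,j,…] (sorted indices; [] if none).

EXEC = []

[0] flags=1000 → (cmp)
[1] flags=1000 VS?F → skip
[2] flags=1000 HI?F → skip
[3] flags=0011 → (cmp)
[4] flags=0011 VC?F → skip
[5] flags=0011 GE?F → skip
[6] flags=0011 VC?F → skip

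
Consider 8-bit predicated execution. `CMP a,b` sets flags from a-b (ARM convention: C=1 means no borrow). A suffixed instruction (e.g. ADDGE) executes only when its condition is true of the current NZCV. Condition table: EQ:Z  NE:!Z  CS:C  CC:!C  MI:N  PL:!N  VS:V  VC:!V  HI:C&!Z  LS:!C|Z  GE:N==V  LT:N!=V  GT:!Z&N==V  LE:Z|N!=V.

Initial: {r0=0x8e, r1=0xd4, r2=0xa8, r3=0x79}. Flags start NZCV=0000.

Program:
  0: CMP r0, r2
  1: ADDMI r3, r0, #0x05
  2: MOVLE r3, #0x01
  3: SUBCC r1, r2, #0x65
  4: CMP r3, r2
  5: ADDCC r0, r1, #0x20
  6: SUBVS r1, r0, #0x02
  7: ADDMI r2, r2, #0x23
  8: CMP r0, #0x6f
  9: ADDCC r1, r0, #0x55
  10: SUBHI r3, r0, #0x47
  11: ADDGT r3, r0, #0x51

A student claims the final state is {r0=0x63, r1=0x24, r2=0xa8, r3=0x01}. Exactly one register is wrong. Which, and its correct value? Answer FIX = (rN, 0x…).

0: ✓ CMP  NZCV=1000
1: ✓ ADDMI  r3←0x93
2: ✓ MOVLE  r3←0x01
3: ✓ SUBCC  r1←0x43
4: ✓ CMP  NZCV=0000
5: ✓ ADDCC  r0←0x63
6: · SUBVS
7: · ADDMI
8: ✓ CMP  NZCV=1000
9: ✓ ADDCC  r1←0xb8
10: · SUBHI
11: · ADDGT

FIX = (r1, 0xb8)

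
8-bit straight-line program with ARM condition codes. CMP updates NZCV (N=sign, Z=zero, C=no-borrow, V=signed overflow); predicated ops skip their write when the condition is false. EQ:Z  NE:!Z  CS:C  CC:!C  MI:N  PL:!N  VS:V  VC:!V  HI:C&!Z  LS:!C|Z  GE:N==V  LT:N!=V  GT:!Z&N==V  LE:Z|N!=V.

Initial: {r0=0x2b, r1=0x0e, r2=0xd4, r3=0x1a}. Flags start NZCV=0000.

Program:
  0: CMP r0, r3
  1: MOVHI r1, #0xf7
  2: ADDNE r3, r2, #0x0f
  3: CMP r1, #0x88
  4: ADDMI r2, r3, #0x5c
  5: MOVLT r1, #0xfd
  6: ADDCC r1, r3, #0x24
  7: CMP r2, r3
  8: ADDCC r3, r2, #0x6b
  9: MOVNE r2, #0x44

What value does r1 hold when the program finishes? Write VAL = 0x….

0: ✓ CMP  NZCV=0010
1: ✓ MOVHI  r1←0xf7
2: ✓ ADDNE  r3←0xe3
3: ✓ CMP  NZCV=0010
4: · ADDMI
5: · MOVLT
6: · ADDCC
7: ✓ CMP  NZCV=1000
8: ✓ ADDCC  r3←0x3f
9: ✓ MOVNE  r2←0x44

VAL = 0xf7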